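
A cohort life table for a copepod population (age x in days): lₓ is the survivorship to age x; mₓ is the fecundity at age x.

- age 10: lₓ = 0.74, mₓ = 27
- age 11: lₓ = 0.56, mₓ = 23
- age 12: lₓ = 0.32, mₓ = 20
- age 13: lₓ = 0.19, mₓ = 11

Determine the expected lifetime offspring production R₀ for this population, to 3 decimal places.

R₀ = Σ lₓ mₓ:
  age 10: 0.74 × 27 = 19.9800
  age 11: 0.56 × 23 = 12.8800
  age 12: 0.32 × 20 = 6.4000
  age 13: 0.19 × 11 = 2.0900
R₀ = 19.9800 + 12.8800 + 6.4000 + 2.0900 = 41.3500

41.350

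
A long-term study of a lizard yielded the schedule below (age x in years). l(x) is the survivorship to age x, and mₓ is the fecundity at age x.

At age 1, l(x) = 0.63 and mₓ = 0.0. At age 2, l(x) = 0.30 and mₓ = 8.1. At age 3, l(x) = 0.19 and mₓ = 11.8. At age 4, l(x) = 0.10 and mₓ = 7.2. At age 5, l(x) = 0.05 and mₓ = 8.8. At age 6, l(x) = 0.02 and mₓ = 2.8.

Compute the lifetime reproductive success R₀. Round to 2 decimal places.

5.89

R₀ = Σ l(x) mₓ:
  age 1: 0.63 × 0.0 = 0.0000
  age 2: 0.30 × 8.1 = 2.4300
  age 3: 0.19 × 11.8 = 2.2420
  age 4: 0.10 × 7.2 = 0.7200
  age 5: 0.05 × 8.8 = 0.4400
  age 6: 0.02 × 2.8 = 0.0560
R₀ = 0.0000 + 2.4300 + 2.2420 + 0.7200 + 0.4400 + 0.0560 = 5.8880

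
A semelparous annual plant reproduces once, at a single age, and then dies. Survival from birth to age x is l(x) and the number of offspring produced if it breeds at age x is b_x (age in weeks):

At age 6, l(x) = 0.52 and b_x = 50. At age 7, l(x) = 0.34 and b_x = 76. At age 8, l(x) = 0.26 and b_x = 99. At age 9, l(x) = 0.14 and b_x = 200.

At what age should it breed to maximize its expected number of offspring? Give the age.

9

Expected offspring if breeding at age x = l(x) × b_x:
  age 6: 0.52 × 50 = 26.000
  age 7: 0.34 × 76 = 25.840
  age 8: 0.26 × 99 = 25.740
  age 9: 0.14 × 200 = 28.000
Maximum at age 9 (28.000).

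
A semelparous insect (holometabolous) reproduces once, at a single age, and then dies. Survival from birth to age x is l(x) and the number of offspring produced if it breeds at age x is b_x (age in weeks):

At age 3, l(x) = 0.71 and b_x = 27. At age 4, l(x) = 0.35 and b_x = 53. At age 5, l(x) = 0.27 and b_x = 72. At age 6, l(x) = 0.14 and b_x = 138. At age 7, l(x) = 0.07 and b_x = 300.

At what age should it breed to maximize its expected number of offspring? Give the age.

Expected offspring if breeding at age x = l(x) × b_x:
  age 3: 0.71 × 27 = 19.170
  age 4: 0.35 × 53 = 18.550
  age 5: 0.27 × 72 = 19.440
  age 6: 0.14 × 138 = 19.320
  age 7: 0.07 × 300 = 21.000
Maximum at age 7 (21.000).

7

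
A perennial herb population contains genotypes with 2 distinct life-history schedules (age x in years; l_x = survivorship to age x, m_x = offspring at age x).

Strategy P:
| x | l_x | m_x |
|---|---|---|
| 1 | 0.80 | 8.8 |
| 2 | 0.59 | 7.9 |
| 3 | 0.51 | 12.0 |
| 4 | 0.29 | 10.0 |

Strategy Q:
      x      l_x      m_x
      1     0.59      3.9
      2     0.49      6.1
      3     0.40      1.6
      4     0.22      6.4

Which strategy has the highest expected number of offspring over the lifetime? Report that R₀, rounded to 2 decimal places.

20.72

Strategy P: R₀ = 0.80×8.8 + 0.59×7.9 + 0.51×12.0 + 0.29×10.0 = 20.7210
Strategy Q: R₀ = 0.59×3.9 + 0.49×6.1 + 0.40×1.6 + 0.22×6.4 = 7.3380
Highest R₀: strategy P with 20.7210.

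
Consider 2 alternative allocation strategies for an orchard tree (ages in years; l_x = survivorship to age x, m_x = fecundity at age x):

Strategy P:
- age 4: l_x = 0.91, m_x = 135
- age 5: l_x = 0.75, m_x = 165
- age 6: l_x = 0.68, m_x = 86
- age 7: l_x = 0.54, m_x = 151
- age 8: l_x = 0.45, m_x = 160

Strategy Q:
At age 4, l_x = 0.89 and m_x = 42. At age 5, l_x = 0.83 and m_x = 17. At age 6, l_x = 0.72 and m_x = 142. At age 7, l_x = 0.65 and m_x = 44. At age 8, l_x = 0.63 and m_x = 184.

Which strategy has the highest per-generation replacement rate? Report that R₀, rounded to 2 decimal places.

Strategy P: R₀ = 0.91×135 + 0.75×165 + 0.68×86 + 0.54×151 + 0.45×160 = 458.6200
Strategy Q: R₀ = 0.89×42 + 0.83×17 + 0.72×142 + 0.65×44 + 0.63×184 = 298.2500
Highest R₀: strategy P with 458.6200.

458.62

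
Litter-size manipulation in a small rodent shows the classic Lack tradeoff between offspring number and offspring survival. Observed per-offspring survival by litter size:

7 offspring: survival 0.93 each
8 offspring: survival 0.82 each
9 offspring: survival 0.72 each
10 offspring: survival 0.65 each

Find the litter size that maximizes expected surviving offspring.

8

Expected surviving offspring = c × s(c):
  c=7: 7 × 0.93 = 6.510
  c=8: 8 × 0.82 = 6.560
  c=9: 9 × 0.72 = 6.480
  c=10: 10 × 0.65 = 6.500
Maximum at c = 8 (6.560 surviving offspring).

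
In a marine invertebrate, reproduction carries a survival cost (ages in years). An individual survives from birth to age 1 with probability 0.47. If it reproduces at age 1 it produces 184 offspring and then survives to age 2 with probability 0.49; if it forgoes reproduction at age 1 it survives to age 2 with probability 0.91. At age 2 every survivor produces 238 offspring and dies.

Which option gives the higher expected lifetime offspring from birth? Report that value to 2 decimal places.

141.29

breed at age 1: R₀ = 0.47 × (184 + 0.49 × 238) = 0.47 × 300.6200 = 141.2914
delay to age 2: R₀ = 0.47 × (0.91 × 238) = 0.47 × 216.5800 = 101.7926
Higher: breed at age 1 (141.2914).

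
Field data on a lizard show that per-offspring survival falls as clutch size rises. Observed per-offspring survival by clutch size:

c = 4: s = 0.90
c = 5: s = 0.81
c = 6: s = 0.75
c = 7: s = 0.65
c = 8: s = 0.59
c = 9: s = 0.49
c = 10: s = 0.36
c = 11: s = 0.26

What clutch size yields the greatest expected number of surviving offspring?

8

Expected surviving offspring = c × s(c):
  c=4: 4 × 0.90 = 3.600
  c=5: 5 × 0.81 = 4.050
  c=6: 6 × 0.75 = 4.500
  c=7: 7 × 0.65 = 4.550
  c=8: 8 × 0.59 = 4.720
  c=9: 9 × 0.49 = 4.410
  c=10: 10 × 0.36 = 3.600
  c=11: 11 × 0.26 = 2.860
Maximum at c = 8 (4.720 surviving offspring).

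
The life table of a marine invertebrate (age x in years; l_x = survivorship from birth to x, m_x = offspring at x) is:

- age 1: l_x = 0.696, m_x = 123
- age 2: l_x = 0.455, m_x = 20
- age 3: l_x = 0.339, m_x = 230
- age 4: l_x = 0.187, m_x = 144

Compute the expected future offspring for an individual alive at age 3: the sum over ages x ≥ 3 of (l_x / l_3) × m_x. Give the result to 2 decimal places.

309.43

l_3 = 0.339. Conditional survival from age 3 to x is l_x / l_3.
  x=3: (0.339/0.339) × 230 = 230.0000
  x=4: (0.187/0.339) × 144 = 79.4336
Sum = 230.0000 + 79.4336 = 309.4336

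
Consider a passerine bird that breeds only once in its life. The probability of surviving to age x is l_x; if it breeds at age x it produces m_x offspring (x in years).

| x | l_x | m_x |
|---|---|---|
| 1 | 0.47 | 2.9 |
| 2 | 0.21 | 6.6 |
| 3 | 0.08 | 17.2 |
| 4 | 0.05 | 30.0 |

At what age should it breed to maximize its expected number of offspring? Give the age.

4

Expected offspring if breeding at age x = l_x × m_x:
  age 1: 0.47 × 2.9 = 1.363
  age 2: 0.21 × 6.6 = 1.386
  age 3: 0.08 × 17.2 = 1.376
  age 4: 0.05 × 30.0 = 1.500
Maximum at age 4 (1.500).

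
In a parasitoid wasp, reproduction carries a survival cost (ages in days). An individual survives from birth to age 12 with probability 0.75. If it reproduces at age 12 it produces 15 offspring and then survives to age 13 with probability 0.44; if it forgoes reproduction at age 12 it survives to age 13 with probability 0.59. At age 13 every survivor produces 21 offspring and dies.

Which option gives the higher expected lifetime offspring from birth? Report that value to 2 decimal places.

18.18

breed at age 12: R₀ = 0.75 × (15 + 0.44 × 21) = 0.75 × 24.2400 = 18.1800
delay to age 13: R₀ = 0.75 × (0.59 × 21) = 0.75 × 12.3900 = 9.2925
Higher: breed at age 12 (18.1800).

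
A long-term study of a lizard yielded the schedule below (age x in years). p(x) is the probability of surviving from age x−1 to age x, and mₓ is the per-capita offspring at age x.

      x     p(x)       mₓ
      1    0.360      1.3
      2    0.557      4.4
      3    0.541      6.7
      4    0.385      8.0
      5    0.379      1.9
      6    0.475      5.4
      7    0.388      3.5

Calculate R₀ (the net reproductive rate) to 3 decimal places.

2.492

Survivorship from birth: l_x = p_1·p_2·…·p_x.
  l_1 = 0.36000
  l_2 = 0.20052
  l_3 = 0.10848
  l_4 = 0.04177
  l_5 = 0.01583
  l_6 = 0.00752
  l_7 = 0.00292
R₀ = Σ l_x mₓ:
  age 1: 0.36000 × 1.3 = 0.4680
  age 2: 0.20052 × 4.4 = 0.8823
  age 3: 0.10848 × 6.7 = 0.7268
  age 4: 0.04177 × 8.0 = 0.3342
  age 5: 0.01583 × 1.9 = 0.0301
  age 6: 0.00752 × 5.4 = 0.0406
  age 7: 0.00292 × 3.5 = 0.0102
R₀ = 0.4680 + 0.8823 + 0.7268 + 0.3342 + 0.0301 + 0.0406 + 0.0102 = 2.4922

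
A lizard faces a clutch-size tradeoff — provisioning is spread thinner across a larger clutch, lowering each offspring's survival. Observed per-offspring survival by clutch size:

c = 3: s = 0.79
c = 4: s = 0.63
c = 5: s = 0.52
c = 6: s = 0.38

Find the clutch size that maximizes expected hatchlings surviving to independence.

5

Expected hatchlings surviving to independence = c × s(c):
  c=3: 3 × 0.79 = 2.370
  c=4: 4 × 0.63 = 2.520
  c=5: 5 × 0.52 = 2.600
  c=6: 6 × 0.38 = 2.280
Maximum at c = 5 (2.600 hatchlings surviving to independence).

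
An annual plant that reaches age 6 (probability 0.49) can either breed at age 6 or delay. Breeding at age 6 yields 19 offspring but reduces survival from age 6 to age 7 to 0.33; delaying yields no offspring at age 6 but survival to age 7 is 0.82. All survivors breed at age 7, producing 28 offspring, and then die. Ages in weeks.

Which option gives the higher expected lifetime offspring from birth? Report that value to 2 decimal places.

breed at age 6: R₀ = 0.49 × (19 + 0.33 × 28) = 0.49 × 28.2400 = 13.8376
delay to age 7: R₀ = 0.49 × (0.82 × 28) = 0.49 × 22.9600 = 11.2504
Higher: breed at age 6 (13.8376).

13.84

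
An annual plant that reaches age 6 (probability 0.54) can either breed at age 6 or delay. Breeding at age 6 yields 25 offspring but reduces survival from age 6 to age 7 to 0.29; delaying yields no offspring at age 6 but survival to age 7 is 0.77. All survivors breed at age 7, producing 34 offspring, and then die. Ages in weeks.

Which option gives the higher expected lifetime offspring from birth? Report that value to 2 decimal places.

18.82

breed at age 6: R₀ = 0.54 × (25 + 0.29 × 34) = 0.54 × 34.8600 = 18.8244
delay to age 7: R₀ = 0.54 × (0.77 × 34) = 0.54 × 26.1800 = 14.1372
Higher: breed at age 6 (18.8244).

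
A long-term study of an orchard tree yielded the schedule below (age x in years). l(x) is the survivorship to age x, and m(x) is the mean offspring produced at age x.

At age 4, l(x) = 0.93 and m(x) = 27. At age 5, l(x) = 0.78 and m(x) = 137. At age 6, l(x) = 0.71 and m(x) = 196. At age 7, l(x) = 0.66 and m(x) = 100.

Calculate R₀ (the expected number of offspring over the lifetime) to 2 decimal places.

R₀ = Σ l(x) m(x):
  age 4: 0.93 × 27 = 25.1100
  age 5: 0.78 × 137 = 106.8600
  age 6: 0.71 × 196 = 139.1600
  age 7: 0.66 × 100 = 66.0000
R₀ = 25.1100 + 106.8600 + 139.1600 + 66.0000 = 337.1300

337.13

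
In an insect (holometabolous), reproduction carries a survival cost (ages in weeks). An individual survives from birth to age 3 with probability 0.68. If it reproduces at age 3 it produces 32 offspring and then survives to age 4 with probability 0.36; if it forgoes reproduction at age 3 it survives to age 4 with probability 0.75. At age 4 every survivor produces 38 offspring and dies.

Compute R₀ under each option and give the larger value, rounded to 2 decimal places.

breed at age 3: R₀ = 0.68 × (32 + 0.36 × 38) = 0.68 × 45.6800 = 31.0624
delay to age 4: R₀ = 0.68 × (0.75 × 38) = 0.68 × 28.5000 = 19.3800
Higher: breed at age 3 (31.0624).

31.06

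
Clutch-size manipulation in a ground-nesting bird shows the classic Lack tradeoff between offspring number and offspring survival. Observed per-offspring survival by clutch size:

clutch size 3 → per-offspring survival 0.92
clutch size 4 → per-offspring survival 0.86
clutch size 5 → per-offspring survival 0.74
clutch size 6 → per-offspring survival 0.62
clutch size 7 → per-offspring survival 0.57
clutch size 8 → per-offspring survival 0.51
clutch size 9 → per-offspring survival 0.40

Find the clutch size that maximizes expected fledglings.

Expected fledglings = c × s(c):
  c=3: 3 × 0.92 = 2.760
  c=4: 4 × 0.86 = 3.440
  c=5: 5 × 0.74 = 3.700
  c=6: 6 × 0.62 = 3.720
  c=7: 7 × 0.57 = 3.990
  c=8: 8 × 0.51 = 4.080
  c=9: 9 × 0.40 = 3.600
Maximum at c = 8 (4.080 fledglings).

8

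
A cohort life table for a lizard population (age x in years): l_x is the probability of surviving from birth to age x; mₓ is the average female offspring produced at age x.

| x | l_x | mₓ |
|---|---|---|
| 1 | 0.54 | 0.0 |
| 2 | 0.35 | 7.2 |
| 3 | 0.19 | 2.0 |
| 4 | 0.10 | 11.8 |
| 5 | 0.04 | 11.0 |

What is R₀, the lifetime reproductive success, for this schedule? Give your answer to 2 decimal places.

4.52

R₀ = Σ l_x mₓ:
  age 1: 0.54 × 0.0 = 0.0000
  age 2: 0.35 × 7.2 = 2.5200
  age 3: 0.19 × 2.0 = 0.3800
  age 4: 0.10 × 11.8 = 1.1800
  age 5: 0.04 × 11.0 = 0.4400
R₀ = 0.0000 + 2.5200 + 0.3800 + 1.1800 + 0.4400 = 4.5200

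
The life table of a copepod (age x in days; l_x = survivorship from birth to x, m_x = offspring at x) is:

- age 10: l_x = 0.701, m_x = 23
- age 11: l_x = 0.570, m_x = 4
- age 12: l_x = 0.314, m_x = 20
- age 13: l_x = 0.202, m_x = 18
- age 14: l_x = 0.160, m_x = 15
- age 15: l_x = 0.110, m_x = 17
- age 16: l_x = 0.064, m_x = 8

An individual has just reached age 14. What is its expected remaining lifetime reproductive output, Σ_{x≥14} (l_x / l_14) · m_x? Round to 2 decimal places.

29.89

l_14 = 0.160. Conditional survival from age 14 to x is l_x / l_14.
  x=14: (0.160/0.160) × 15 = 15.0000
  x=15: (0.110/0.160) × 17 = 11.6875
  x=16: (0.064/0.160) × 8 = 3.2000
Sum = 15.0000 + 11.6875 + 3.2000 = 29.8875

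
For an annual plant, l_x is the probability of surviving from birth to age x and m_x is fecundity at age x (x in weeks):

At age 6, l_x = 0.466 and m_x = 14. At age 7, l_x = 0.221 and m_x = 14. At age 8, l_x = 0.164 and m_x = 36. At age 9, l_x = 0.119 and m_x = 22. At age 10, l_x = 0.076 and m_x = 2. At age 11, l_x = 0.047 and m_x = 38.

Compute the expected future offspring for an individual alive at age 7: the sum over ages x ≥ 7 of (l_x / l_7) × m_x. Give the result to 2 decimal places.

l_7 = 0.221. Conditional survival from age 7 to x is l_x / l_7.
  x=7: (0.221/0.221) × 14 = 14.0000
  x=8: (0.164/0.221) × 36 = 26.7149
  x=9: (0.119/0.221) × 22 = 11.8462
  x=10: (0.076/0.221) × 2 = 0.6878
  x=11: (0.047/0.221) × 38 = 8.0814
Sum = 14.0000 + 26.7149 + 11.8462 + 0.6878 + 8.0814 = 61.3303

61.33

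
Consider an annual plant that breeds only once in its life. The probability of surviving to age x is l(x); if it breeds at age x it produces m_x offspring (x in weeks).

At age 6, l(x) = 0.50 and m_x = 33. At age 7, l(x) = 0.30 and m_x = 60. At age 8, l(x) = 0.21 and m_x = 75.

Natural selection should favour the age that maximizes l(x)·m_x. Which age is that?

7

Expected offspring if breeding at age x = l(x) × m_x:
  age 6: 0.50 × 33 = 16.500
  age 7: 0.30 × 60 = 18.000
  age 8: 0.21 × 75 = 15.750
Maximum at age 7 (18.000).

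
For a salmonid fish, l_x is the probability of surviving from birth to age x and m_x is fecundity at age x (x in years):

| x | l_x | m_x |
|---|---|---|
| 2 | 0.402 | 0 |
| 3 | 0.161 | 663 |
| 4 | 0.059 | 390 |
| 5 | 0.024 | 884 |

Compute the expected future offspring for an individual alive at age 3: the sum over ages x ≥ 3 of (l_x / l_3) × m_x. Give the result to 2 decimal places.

937.70

l_3 = 0.161. Conditional survival from age 3 to x is l_x / l_3.
  x=3: (0.161/0.161) × 663 = 663.0000
  x=4: (0.059/0.161) × 390 = 142.9193
  x=5: (0.024/0.161) × 884 = 131.7764
Sum = 663.0000 + 142.9193 + 131.7764 = 937.6957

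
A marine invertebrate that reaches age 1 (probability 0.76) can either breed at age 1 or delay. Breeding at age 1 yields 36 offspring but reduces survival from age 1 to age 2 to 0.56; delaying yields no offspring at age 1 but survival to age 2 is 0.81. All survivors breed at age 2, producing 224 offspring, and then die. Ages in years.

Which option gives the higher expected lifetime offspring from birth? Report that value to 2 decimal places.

breed at age 1: R₀ = 0.76 × (36 + 0.56 × 224) = 0.76 × 161.4400 = 122.6944
delay to age 2: R₀ = 0.76 × (0.81 × 224) = 0.76 × 181.4400 = 137.8944
Higher: delay to age 2 (137.8944).

137.89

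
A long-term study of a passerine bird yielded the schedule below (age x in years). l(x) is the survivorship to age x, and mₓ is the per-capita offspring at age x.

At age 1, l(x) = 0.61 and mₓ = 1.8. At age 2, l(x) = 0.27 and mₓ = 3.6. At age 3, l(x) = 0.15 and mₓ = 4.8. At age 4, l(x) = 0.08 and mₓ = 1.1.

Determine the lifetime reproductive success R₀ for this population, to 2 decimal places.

2.88

R₀ = Σ l(x) mₓ:
  age 1: 0.61 × 1.8 = 1.0980
  age 2: 0.27 × 3.6 = 0.9720
  age 3: 0.15 × 4.8 = 0.7200
  age 4: 0.08 × 1.1 = 0.0880
R₀ = 1.0980 + 0.9720 + 0.7200 + 0.0880 = 2.8780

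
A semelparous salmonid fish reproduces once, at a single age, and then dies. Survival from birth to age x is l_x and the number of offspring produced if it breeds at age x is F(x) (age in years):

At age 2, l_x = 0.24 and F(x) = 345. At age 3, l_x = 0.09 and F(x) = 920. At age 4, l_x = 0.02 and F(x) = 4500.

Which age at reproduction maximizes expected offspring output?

Expected offspring if breeding at age x = l_x × F(x):
  age 2: 0.24 × 345 = 82.800
  age 3: 0.09 × 920 = 82.800
  age 4: 0.02 × 4500 = 90.000
Maximum at age 4 (90.000).

4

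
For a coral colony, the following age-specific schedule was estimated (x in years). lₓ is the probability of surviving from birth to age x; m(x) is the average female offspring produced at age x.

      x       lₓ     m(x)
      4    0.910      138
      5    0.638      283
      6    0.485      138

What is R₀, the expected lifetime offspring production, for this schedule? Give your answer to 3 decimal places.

R₀ = Σ lₓ m(x):
  age 4: 0.910 × 138 = 125.5800
  age 5: 0.638 × 283 = 180.5540
  age 6: 0.485 × 138 = 66.9300
R₀ = 125.5800 + 180.5540 + 66.9300 = 373.0640

373.064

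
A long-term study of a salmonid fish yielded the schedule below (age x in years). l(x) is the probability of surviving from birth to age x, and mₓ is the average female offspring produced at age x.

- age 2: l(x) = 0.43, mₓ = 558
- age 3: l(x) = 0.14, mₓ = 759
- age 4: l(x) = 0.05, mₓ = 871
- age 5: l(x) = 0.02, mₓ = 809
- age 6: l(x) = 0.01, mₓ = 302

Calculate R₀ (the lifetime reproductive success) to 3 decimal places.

408.950

R₀ = Σ l(x) mₓ:
  age 2: 0.43 × 558 = 239.9400
  age 3: 0.14 × 759 = 106.2600
  age 4: 0.05 × 871 = 43.5500
  age 5: 0.02 × 809 = 16.1800
  age 6: 0.01 × 302 = 3.0200
R₀ = 239.9400 + 106.2600 + 43.5500 + 16.1800 + 3.0200 = 408.9500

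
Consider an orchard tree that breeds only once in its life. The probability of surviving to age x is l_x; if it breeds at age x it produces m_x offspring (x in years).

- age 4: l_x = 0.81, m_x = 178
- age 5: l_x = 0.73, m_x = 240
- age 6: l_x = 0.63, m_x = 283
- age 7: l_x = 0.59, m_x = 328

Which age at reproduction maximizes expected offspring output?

7

Expected offspring if breeding at age x = l_x × m_x:
  age 4: 0.81 × 178 = 144.180
  age 5: 0.73 × 240 = 175.200
  age 6: 0.63 × 283 = 178.290
  age 7: 0.59 × 328 = 193.520
Maximum at age 7 (193.520).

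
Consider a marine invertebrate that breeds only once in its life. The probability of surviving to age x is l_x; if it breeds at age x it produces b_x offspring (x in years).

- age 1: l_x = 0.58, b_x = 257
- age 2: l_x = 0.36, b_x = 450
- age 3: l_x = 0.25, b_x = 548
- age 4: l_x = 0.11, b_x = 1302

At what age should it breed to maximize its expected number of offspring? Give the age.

Expected offspring if breeding at age x = l_x × b_x:
  age 1: 0.58 × 257 = 149.060
  age 2: 0.36 × 450 = 162.000
  age 3: 0.25 × 548 = 137.000
  age 4: 0.11 × 1302 = 143.220
Maximum at age 2 (162.000).

2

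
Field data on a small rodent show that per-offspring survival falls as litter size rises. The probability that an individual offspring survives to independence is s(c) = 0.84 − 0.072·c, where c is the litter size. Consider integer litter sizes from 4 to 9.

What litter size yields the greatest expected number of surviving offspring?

Expected surviving offspring = c × s(c):
  c=4: 4 × 0.552 = 2.208
  c=5: 5 × 0.480 = 2.400
  c=6: 6 × 0.408 = 2.448
  c=7: 7 × 0.336 = 2.352
  c=8: 8 × 0.264 = 2.112
  c=9: 9 × 0.192 = 1.728
Maximum at c = 6 (2.448 surviving offspring).

6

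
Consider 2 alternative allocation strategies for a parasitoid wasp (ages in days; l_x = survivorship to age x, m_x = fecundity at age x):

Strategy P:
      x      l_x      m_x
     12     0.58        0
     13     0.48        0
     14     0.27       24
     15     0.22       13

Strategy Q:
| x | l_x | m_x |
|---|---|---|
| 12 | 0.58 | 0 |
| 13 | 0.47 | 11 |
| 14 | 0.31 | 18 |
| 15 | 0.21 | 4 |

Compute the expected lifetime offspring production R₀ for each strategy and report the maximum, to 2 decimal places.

Strategy P: R₀ = 0.58×0 + 0.48×0 + 0.27×24 + 0.22×13 = 9.3400
Strategy Q: R₀ = 0.58×0 + 0.47×11 + 0.31×18 + 0.21×4 = 11.5900
Highest R₀: strategy Q with 11.5900.

11.59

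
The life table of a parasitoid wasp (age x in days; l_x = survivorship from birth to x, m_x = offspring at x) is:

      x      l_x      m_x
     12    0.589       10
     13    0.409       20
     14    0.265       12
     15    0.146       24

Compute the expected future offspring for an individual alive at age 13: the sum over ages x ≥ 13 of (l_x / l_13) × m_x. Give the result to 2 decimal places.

l_13 = 0.409. Conditional survival from age 13 to x is l_x / l_13.
  x=13: (0.409/0.409) × 20 = 20.0000
  x=14: (0.265/0.409) × 12 = 7.7751
  x=15: (0.146/0.409) × 24 = 8.5672
Sum = 20.0000 + 7.7751 + 8.5672 = 36.3423

36.34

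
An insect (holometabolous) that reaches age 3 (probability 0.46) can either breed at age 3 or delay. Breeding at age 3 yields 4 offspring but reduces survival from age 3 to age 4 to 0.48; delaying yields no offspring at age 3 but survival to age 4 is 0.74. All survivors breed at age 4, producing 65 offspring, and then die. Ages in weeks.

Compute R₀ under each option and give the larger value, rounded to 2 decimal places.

22.13

breed at age 3: R₀ = 0.46 × (4 + 0.48 × 65) = 0.46 × 35.2000 = 16.1920
delay to age 4: R₀ = 0.46 × (0.74 × 65) = 0.46 × 48.1000 = 22.1260
Higher: delay to age 4 (22.1260).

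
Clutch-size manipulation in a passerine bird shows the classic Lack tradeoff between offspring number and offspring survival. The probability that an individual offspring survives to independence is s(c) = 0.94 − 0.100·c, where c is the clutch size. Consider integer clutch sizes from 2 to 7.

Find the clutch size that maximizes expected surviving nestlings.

Expected surviving nestlings = c × s(c):
  c=2: 2 × 0.740 = 1.480
  c=3: 3 × 0.640 = 1.920
  c=4: 4 × 0.540 = 2.160
  c=5: 5 × 0.440 = 2.200
  c=6: 6 × 0.340 = 2.040
  c=7: 7 × 0.240 = 1.680
Maximum at c = 5 (2.200 surviving nestlings).

5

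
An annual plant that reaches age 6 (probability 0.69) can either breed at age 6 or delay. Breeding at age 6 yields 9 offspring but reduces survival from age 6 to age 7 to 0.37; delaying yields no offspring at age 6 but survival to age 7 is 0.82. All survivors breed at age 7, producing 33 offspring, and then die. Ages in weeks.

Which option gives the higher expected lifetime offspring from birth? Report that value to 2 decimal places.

breed at age 6: R₀ = 0.69 × (9 + 0.37 × 33) = 0.69 × 21.2100 = 14.6349
delay to age 7: R₀ = 0.69 × (0.82 × 33) = 0.69 × 27.0600 = 18.6714
Higher: delay to age 7 (18.6714).

18.67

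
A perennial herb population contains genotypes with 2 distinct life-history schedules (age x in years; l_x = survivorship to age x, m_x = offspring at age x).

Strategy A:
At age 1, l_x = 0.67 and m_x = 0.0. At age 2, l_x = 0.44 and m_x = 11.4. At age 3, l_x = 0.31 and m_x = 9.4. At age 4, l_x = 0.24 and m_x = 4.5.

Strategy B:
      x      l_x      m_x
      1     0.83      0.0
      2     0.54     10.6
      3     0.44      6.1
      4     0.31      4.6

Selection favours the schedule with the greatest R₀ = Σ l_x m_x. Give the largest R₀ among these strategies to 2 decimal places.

9.83

Strategy A: R₀ = 0.67×0.0 + 0.44×11.4 + 0.31×9.4 + 0.24×4.5 = 9.0100
Strategy B: R₀ = 0.83×0.0 + 0.54×10.6 + 0.44×6.1 + 0.31×4.6 = 9.8340
Highest R₀: strategy B with 9.8340.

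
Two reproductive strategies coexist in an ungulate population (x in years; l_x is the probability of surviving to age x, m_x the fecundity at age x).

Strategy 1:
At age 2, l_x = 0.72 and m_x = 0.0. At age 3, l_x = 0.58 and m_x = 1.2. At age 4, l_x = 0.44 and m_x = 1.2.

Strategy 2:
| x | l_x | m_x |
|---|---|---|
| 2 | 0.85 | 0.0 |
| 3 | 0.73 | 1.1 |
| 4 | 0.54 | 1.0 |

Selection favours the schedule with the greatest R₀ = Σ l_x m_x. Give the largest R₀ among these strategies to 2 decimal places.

Strategy 1: R₀ = 0.72×0.0 + 0.58×1.2 + 0.44×1.2 = 1.2240
Strategy 2: R₀ = 0.85×0.0 + 0.73×1.1 + 0.54×1.0 = 1.3430
Highest R₀: strategy 2 with 1.3430.

1.34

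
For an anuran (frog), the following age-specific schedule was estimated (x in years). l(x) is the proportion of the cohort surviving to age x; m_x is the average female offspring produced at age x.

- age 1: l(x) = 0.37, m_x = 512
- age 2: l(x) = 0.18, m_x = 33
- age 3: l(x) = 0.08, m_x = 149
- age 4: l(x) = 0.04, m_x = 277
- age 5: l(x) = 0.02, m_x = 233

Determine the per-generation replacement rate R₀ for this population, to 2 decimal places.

223.04

R₀ = Σ l(x) m_x:
  age 1: 0.37 × 512 = 189.4400
  age 2: 0.18 × 33 = 5.9400
  age 3: 0.08 × 149 = 11.9200
  age 4: 0.04 × 277 = 11.0800
  age 5: 0.02 × 233 = 4.6600
R₀ = 189.4400 + 5.9400 + 11.9200 + 11.0800 + 4.6600 = 223.0400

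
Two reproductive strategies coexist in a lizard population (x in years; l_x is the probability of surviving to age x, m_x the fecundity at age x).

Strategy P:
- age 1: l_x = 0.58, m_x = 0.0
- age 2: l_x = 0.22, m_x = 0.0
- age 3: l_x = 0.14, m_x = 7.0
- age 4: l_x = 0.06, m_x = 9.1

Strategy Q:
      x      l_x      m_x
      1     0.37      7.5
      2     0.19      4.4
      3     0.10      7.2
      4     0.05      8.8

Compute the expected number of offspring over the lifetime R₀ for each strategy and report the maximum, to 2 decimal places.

4.77

Strategy P: R₀ = 0.58×0.0 + 0.22×0.0 + 0.14×7.0 + 0.06×9.1 = 1.5260
Strategy Q: R₀ = 0.37×7.5 + 0.19×4.4 + 0.10×7.2 + 0.05×8.8 = 4.7710
Highest R₀: strategy Q with 4.7710.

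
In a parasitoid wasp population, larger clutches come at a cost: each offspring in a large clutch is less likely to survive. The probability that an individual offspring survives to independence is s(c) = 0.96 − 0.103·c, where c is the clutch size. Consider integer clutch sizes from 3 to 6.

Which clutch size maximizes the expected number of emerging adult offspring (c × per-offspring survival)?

Expected emerging adult offspring = c × s(c):
  c=3: 3 × 0.651 = 1.953
  c=4: 4 × 0.548 = 2.192
  c=5: 5 × 0.445 = 2.225
  c=6: 6 × 0.342 = 2.052
Maximum at c = 5 (2.225 emerging adult offspring).

5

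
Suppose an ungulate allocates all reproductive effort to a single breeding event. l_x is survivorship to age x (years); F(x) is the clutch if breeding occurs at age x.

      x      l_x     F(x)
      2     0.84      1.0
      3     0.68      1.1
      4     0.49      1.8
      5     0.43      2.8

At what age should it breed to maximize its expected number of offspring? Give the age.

5

Expected offspring if breeding at age x = l_x × F(x):
  age 2: 0.84 × 1.0 = 0.840
  age 3: 0.68 × 1.1 = 0.748
  age 4: 0.49 × 1.8 = 0.882
  age 5: 0.43 × 2.8 = 1.204
Maximum at age 5 (1.204).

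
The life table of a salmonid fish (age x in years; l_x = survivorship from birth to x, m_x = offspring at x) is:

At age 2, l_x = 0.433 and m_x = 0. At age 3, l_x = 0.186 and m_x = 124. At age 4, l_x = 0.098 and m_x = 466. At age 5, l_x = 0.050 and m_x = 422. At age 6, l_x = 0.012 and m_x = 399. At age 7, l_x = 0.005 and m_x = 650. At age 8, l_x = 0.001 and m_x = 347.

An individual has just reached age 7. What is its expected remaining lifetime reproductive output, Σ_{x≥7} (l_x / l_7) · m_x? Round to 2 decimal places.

l_7 = 0.005. Conditional survival from age 7 to x is l_x / l_7.
  x=7: (0.005/0.005) × 650 = 650.0000
  x=8: (0.001/0.005) × 347 = 69.4000
Sum = 650.0000 + 69.4000 = 719.4000

719.40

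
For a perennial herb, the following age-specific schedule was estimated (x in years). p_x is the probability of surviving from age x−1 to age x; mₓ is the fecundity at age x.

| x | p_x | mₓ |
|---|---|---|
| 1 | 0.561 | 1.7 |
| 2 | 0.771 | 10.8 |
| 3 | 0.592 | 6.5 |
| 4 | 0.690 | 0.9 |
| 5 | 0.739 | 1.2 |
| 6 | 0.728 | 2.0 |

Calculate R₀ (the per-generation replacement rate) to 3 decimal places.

Survivorship from birth: l_x = p_1·p_2·…·p_x.
  l_1 = 0.56100
  l_2 = 0.43253
  l_3 = 0.25606
  l_4 = 0.17668
  l_5 = 0.13057
  l_6 = 0.09505
R₀ = Σ l_x mₓ:
  age 1: 0.56100 × 1.7 = 0.9537
  age 2: 0.43253 × 10.8 = 4.6713
  age 3: 0.25606 × 6.5 = 1.6644
  age 4: 0.17668 × 0.9 = 0.1590
  age 5: 0.13057 × 1.2 = 0.1567
  age 6: 0.09505 × 2.0 = 0.1901
R₀ = 0.9537 + 4.6713 + 1.6644 + 0.1590 + 0.1567 + 0.1901 = 7.7952

7.795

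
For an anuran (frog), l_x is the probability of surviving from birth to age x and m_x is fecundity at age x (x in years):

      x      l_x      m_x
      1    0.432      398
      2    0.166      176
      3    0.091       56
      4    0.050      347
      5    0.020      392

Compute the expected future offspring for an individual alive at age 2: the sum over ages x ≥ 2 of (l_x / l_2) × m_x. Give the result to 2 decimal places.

l_2 = 0.166. Conditional survival from age 2 to x is l_x / l_2.
  x=2: (0.166/0.166) × 176 = 176.0000
  x=3: (0.091/0.166) × 56 = 30.6988
  x=4: (0.050/0.166) × 347 = 104.5181
  x=5: (0.020/0.166) × 392 = 47.2289
Sum = 176.0000 + 30.6988 + 104.5181 + 47.2289 = 358.4458

358.45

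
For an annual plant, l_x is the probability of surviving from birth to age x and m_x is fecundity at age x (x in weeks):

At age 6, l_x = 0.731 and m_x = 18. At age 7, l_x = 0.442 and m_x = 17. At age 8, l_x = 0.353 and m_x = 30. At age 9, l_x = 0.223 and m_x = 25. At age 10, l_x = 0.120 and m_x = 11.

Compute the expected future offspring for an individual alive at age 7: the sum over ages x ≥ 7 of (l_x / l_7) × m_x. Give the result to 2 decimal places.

l_7 = 0.442. Conditional survival from age 7 to x is l_x / l_7.
  x=7: (0.442/0.442) × 17 = 17.0000
  x=8: (0.353/0.442) × 30 = 23.9593
  x=9: (0.223/0.442) × 25 = 12.6131
  x=10: (0.120/0.442) × 11 = 2.9864
Sum = 17.0000 + 23.9593 + 12.6131 + 2.9864 = 56.5588

56.56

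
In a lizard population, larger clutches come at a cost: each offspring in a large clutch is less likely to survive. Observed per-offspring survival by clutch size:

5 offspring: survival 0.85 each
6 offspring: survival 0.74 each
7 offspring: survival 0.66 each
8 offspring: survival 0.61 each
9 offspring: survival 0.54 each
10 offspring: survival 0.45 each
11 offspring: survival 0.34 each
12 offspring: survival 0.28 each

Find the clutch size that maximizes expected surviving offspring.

8

Expected surviving offspring = c × s(c):
  c=5: 5 × 0.85 = 4.250
  c=6: 6 × 0.74 = 4.440
  c=7: 7 × 0.66 = 4.620
  c=8: 8 × 0.61 = 4.880
  c=9: 9 × 0.54 = 4.860
  c=10: 10 × 0.45 = 4.500
  c=11: 11 × 0.34 = 3.740
  c=12: 12 × 0.28 = 3.360
Maximum at c = 8 (4.880 surviving offspring).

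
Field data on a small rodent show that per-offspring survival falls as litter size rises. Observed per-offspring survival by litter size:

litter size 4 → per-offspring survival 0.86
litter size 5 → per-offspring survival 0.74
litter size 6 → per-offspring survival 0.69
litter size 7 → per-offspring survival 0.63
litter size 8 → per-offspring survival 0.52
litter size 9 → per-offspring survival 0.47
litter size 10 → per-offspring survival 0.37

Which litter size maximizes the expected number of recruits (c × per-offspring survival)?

Expected recruits = c × s(c):
  c=4: 4 × 0.86 = 3.440
  c=5: 5 × 0.74 = 3.700
  c=6: 6 × 0.69 = 4.140
  c=7: 7 × 0.63 = 4.410
  c=8: 8 × 0.52 = 4.160
  c=9: 9 × 0.47 = 4.230
  c=10: 10 × 0.37 = 3.700
Maximum at c = 7 (4.410 recruits).

7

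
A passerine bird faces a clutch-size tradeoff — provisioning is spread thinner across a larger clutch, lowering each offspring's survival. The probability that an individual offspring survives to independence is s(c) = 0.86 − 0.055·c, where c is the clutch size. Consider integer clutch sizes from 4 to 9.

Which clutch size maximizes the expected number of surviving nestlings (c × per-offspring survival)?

Expected surviving nestlings = c × s(c):
  c=4: 4 × 0.640 = 2.560
  c=5: 5 × 0.585 = 2.925
  c=6: 6 × 0.530 = 3.180
  c=7: 7 × 0.475 = 3.325
  c=8: 8 × 0.420 = 3.360
  c=9: 9 × 0.365 = 3.285
Maximum at c = 8 (3.360 surviving nestlings).

8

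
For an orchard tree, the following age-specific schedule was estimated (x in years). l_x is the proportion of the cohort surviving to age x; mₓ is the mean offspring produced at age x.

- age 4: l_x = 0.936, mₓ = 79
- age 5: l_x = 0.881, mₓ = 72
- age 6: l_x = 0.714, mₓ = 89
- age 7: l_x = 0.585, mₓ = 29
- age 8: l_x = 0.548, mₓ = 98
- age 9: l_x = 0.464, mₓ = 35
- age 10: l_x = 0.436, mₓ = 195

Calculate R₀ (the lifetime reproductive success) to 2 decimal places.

R₀ = Σ l_x mₓ:
  age 4: 0.936 × 79 = 73.9440
  age 5: 0.881 × 72 = 63.4320
  age 6: 0.714 × 89 = 63.5460
  age 7: 0.585 × 29 = 16.9650
  age 8: 0.548 × 98 = 53.7040
  age 9: 0.464 × 35 = 16.2400
  age 10: 0.436 × 195 = 85.0200
R₀ = 73.9440 + 63.4320 + 63.5460 + 16.9650 + 53.7040 + 16.2400 + 85.0200 = 372.8510

372.85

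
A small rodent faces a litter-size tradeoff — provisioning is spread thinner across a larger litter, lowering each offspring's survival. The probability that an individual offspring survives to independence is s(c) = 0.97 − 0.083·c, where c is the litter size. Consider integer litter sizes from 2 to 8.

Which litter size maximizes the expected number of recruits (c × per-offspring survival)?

6

Expected recruits = c × s(c):
  c=2: 2 × 0.804 = 1.608
  c=3: 3 × 0.721 = 2.163
  c=4: 4 × 0.638 = 2.552
  c=5: 5 × 0.555 = 2.775
  c=6: 6 × 0.472 = 2.832
  c=7: 7 × 0.389 = 2.723
  c=8: 8 × 0.306 = 2.448
Maximum at c = 6 (2.832 recruits).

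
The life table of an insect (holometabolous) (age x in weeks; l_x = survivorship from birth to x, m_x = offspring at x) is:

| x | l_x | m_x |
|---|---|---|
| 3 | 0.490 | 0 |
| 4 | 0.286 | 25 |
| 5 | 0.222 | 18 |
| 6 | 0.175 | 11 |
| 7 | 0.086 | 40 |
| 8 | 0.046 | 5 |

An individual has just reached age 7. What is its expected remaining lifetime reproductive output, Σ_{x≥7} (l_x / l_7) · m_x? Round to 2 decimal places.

42.67

l_7 = 0.086. Conditional survival from age 7 to x is l_x / l_7.
  x=7: (0.086/0.086) × 40 = 40.0000
  x=8: (0.046/0.086) × 5 = 2.6744
Sum = 40.0000 + 2.6744 = 42.6744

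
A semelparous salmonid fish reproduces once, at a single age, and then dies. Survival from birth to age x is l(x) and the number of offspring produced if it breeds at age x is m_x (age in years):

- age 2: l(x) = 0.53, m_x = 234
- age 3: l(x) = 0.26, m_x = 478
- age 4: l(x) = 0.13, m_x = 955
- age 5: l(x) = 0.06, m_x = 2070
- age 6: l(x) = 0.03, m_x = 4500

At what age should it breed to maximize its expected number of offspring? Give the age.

Expected offspring if breeding at age x = l(x) × m_x:
  age 2: 0.53 × 234 = 124.020
  age 3: 0.26 × 478 = 124.280
  age 4: 0.13 × 955 = 124.150
  age 5: 0.06 × 2070 = 124.200
  age 6: 0.03 × 4500 = 135.000
Maximum at age 6 (135.000).

6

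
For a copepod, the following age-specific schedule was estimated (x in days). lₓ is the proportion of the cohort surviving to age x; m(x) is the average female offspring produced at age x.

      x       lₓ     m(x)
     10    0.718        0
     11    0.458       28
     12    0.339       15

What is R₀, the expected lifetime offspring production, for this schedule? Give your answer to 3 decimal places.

R₀ = Σ lₓ m(x):
  age 10: 0.718 × 0 = 0.0000
  age 11: 0.458 × 28 = 12.8240
  age 12: 0.339 × 15 = 5.0850
R₀ = 0.0000 + 12.8240 + 5.0850 = 17.9090

17.909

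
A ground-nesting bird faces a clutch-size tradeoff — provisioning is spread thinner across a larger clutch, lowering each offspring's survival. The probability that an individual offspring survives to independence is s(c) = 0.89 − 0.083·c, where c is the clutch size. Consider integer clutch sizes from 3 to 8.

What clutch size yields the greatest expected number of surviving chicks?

5

Expected surviving chicks = c × s(c):
  c=3: 3 × 0.641 = 1.923
  c=4: 4 × 0.558 = 2.232
  c=5: 5 × 0.475 = 2.375
  c=6: 6 × 0.392 = 2.352
  c=7: 7 × 0.309 = 2.163
  c=8: 8 × 0.226 = 1.808
Maximum at c = 5 (2.375 surviving chicks).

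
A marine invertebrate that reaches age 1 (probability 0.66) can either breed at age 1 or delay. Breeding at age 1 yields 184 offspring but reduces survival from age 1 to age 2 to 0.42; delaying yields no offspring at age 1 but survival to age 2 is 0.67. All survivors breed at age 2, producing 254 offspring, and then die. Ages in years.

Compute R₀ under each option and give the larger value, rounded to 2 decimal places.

breed at age 1: R₀ = 0.66 × (184 + 0.42 × 254) = 0.66 × 290.6800 = 191.8488
delay to age 2: R₀ = 0.66 × (0.67 × 254) = 0.66 × 170.1800 = 112.3188
Higher: breed at age 1 (191.8488).

191.85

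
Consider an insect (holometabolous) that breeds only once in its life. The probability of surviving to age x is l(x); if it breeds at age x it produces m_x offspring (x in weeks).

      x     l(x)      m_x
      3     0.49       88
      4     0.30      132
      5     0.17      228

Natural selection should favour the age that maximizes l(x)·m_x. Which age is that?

3

Expected offspring if breeding at age x = l(x) × m_x:
  age 3: 0.49 × 88 = 43.120
  age 4: 0.30 × 132 = 39.600
  age 5: 0.17 × 228 = 38.760
Maximum at age 3 (43.120).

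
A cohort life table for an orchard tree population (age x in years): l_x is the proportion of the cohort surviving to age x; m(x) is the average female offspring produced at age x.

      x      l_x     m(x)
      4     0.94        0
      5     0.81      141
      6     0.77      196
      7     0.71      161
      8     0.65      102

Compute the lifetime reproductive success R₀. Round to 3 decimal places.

R₀ = Σ l_x m(x):
  age 4: 0.94 × 0 = 0.0000
  age 5: 0.81 × 141 = 114.2100
  age 6: 0.77 × 196 = 150.9200
  age 7: 0.71 × 161 = 114.3100
  age 8: 0.65 × 102 = 66.3000
R₀ = 0.0000 + 114.2100 + 150.9200 + 114.3100 + 66.3000 = 445.7400

445.740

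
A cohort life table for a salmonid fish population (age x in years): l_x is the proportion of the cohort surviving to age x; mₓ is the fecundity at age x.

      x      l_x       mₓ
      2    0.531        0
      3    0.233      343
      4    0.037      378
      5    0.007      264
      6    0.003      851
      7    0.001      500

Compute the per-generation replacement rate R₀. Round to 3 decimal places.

98.806

R₀ = Σ l_x mₓ:
  age 2: 0.531 × 0 = 0.0000
  age 3: 0.233 × 343 = 79.9190
  age 4: 0.037 × 378 = 13.9860
  age 5: 0.007 × 264 = 1.8480
  age 6: 0.003 × 851 = 2.5530
  age 7: 0.001 × 500 = 0.5000
R₀ = 0.0000 + 79.9190 + 13.9860 + 1.8480 + 2.5530 + 0.5000 = 98.8060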